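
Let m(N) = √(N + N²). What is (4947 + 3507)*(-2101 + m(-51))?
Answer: -17761854 + 42270*√102 ≈ -1.7335e+7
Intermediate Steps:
(4947 + 3507)*(-2101 + m(-51)) = (4947 + 3507)*(-2101 + √(-51*(1 - 51))) = 8454*(-2101 + √(-51*(-50))) = 8454*(-2101 + √2550) = 8454*(-2101 + 5*√102) = -17761854 + 42270*√102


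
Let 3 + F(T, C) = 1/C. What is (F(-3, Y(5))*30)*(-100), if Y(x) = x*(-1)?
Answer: 9600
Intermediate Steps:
Y(x) = -x
F(T, C) = -3 + 1/C
(F(-3, Y(5))*30)*(-100) = ((-3 + 1/(-1*5))*30)*(-100) = ((-3 + 1/(-5))*30)*(-100) = ((-3 - ⅕)*30)*(-100) = -16/5*30*(-100) = -96*(-100) = 9600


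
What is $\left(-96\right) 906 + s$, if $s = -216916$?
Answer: $-303892$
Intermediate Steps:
$\left(-96\right) 906 + s = \left(-96\right) 906 - 216916 = -86976 - 216916 = -303892$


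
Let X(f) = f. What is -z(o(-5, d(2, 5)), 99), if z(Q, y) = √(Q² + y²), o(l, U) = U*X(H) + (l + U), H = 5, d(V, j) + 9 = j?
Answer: -√10642 ≈ -103.16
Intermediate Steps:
d(V, j) = -9 + j
o(l, U) = l + 6*U (o(l, U) = U*5 + (l + U) = 5*U + (U + l) = l + 6*U)
-z(o(-5, d(2, 5)), 99) = -√((-5 + 6*(-9 + 5))² + 99²) = -√((-5 + 6*(-4))² + 9801) = -√((-5 - 24)² + 9801) = -√((-29)² + 9801) = -√(841 + 9801) = -√10642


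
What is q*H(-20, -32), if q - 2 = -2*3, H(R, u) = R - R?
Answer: 0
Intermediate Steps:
H(R, u) = 0
q = -4 (q = 2 - 2*3 = 2 - 6 = -4)
q*H(-20, -32) = -4*0 = 0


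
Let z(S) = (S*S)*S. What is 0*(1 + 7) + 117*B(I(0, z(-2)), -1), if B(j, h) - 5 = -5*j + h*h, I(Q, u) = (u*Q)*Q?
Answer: 702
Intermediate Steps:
z(S) = S³ (z(S) = S²*S = S³)
I(Q, u) = u*Q² (I(Q, u) = (Q*u)*Q = u*Q²)
B(j, h) = 5 + h² - 5*j (B(j, h) = 5 + (-5*j + h*h) = 5 + (-5*j + h²) = 5 + (h² - 5*j) = 5 + h² - 5*j)
0*(1 + 7) + 117*B(I(0, z(-2)), -1) = 0*(1 + 7) + 117*(5 + (-1)² - 5*(-2)³*0²) = 0*8 + 117*(5 + 1 - (-40)*0) = 0 + 117*(5 + 1 - 5*0) = 0 + 117*(5 + 1 + 0) = 0 + 117*6 = 0 + 702 = 702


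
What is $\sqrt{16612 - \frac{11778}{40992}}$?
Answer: $\frac{\sqrt{48460751367}}{1708} \approx 128.89$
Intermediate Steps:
$\sqrt{16612 - \frac{11778}{40992}} = \sqrt{16612 - \frac{1963}{6832}} = \sqrt{\frac{113491221}{6832}} = \frac{\sqrt{48460751367}}{1708}$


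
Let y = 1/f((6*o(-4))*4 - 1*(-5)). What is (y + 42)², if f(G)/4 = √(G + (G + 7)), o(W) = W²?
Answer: (131880 + √785)²/9859600 ≈ 1764.8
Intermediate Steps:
f(G) = 4*√(7 + 2*G) (f(G) = 4*√(G + (G + 7)) = 4*√(G + (7 + G)) = 4*√(7 + 2*G))
y = √785/3140 (y = 1/(4*√(7 + 2*((6*(-4)²)*4 - 1*(-5)))) = 1/(4*√(7 + 2*((6*16)*4 + 5))) = 1/(4*√(7 + 2*(96*4 + 5))) = 1/(4*√(7 + 2*(384 + 5))) = 1/(4*√(7 + 2*389)) = 1/(4*√(7 + 778)) = 1/(4*√785) = √785/3140 ≈ 0.0089229)
(y + 42)² = (√785/3140 + 42)² = (42 + √785/3140)²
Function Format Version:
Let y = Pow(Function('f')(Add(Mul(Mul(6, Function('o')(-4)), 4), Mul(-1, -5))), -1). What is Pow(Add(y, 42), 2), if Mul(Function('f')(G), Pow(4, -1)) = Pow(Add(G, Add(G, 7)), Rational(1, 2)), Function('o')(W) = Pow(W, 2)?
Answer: Mul(Rational(1, 9859600), Pow(Add(131880, Pow(785, Rational(1, 2))), 2)) ≈ 1764.8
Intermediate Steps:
Function('f')(G) = Mul(4, Pow(Add(7, Mul(2, G)), Rational(1, 2))) (Function('f')(G) = Mul(4, Pow(Add(G, Add(G, 7)), Rational(1, 2))) = Mul(4, Pow(Add(G, Add(7, G)), Rational(1, 2))) = Mul(4, Pow(Add(7, Mul(2, G)), Rational(1, 2))))
y = Mul(Rational(1, 3140), Pow(785, Rational(1, 2))) (y = Pow(Mul(4, Pow(Add(7, Mul(2, Add(Mul(Mul(6, Pow(-4, 2)), 4), Mul(-1, -5)))), Rational(1, 2))), -1) = Pow(Mul(4, Pow(Add(7, Mul(2, Add(Mul(Mul(6, 16), 4), 5))), Rational(1, 2))), -1) = Pow(Mul(4, Pow(Add(7, Mul(2, Add(Mul(96, 4), 5))), Rational(1, 2))), -1) = Pow(Mul(4, Pow(Add(7, Mul(2, Add(384, 5))), Rational(1, 2))), -1) = Pow(Mul(4, Pow(Add(7, Mul(2, 389)), Rational(1, 2))), -1) = Pow(Mul(4, Pow(Add(7, 778), Rational(1, 2))), -1) = Pow(Mul(4, Pow(785, Rational(1, 2))), -1) = Mul(Rational(1, 3140), Pow(785, Rational(1, 2))) ≈ 0.0089229)
Pow(Add(y, 42), 2) = Pow(Add(Mul(Rational(1, 3140), Pow(785, Rational(1, 2))), 42), 2) = Pow(Add(42, Mul(Rational(1, 3140), Pow(785, Rational(1, 2)))), 2)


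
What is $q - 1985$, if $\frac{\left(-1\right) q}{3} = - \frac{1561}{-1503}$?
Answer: $- \frac{996046}{501} \approx -1988.1$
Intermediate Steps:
$q = - \frac{1561}{501}$ ($q = - 3 \left(- \frac{1561}{-1503}\right) = - 3 \left(\left(-1561\right) \left(- \frac{1}{1503}\right)\right) = \left(-3\right) \frac{1561}{1503} = - \frac{1561}{501} \approx -3.1158$)
$q - 1985 = - \frac{1561}{501} - 1985 = - \frac{996046}{501}$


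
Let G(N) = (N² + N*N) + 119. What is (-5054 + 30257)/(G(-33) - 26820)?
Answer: -25203/24523 ≈ -1.0277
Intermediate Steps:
G(N) = 119 + 2*N² (G(N) = (N² + N²) + 119 = 2*N² + 119 = 119 + 2*N²)
(-5054 + 30257)/(G(-33) - 26820) = (-5054 + 30257)/((119 + 2*(-33)²) - 26820) = 25203/((119 + 2*1089) - 26820) = 25203/((119 + 2178) - 26820) = 25203/(2297 - 26820) = 25203/(-24523) = 25203*(-1/24523) = -25203/24523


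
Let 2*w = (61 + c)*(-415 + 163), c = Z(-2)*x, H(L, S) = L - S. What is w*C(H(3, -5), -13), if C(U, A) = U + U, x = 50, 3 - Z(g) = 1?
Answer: -324576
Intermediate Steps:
Z(g) = 2 (Z(g) = 3 - 1*1 = 3 - 1 = 2)
C(U, A) = 2*U
c = 100 (c = 2*50 = 100)
w = -20286 (w = ((61 + 100)*(-415 + 163))/2 = (161*(-252))/2 = (½)*(-40572) = -20286)
w*C(H(3, -5), -13) = -40572*(3 - 1*(-5)) = -40572*(3 + 5) = -40572*8 = -20286*16 = -324576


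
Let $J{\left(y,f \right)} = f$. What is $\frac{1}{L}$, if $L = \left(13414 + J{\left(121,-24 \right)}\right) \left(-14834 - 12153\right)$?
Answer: $- \frac{1}{361355930} \approx -2.7674 \cdot 10^{-9}$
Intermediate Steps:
$L = -361355930$ ($L = \left(13414 - 24\right) \left(-14834 - 12153\right) = 13390 \left(-26987\right) = -361355930$)
$\frac{1}{L} = \frac{1}{-361355930} = - \frac{1}{361355930}$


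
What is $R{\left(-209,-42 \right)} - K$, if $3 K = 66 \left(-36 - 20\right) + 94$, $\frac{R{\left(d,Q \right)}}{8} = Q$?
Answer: $\frac{2594}{3} \approx 864.67$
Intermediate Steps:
$R{\left(d,Q \right)} = 8 Q$
$K = - \frac{3602}{3}$ ($K = \frac{66 \left(-36 - 20\right) + 94}{3} = \frac{66 \left(-56\right) + 94}{3} = \frac{-3696 + 94}{3} = \frac{1}{3} \left(-3602\right) = - \frac{3602}{3} \approx -1200.7$)
$R{\left(-209,-42 \right)} - K = 8 \left(-42\right) - - \frac{3602}{3} = -336 + \frac{3602}{3} = \frac{2594}{3}$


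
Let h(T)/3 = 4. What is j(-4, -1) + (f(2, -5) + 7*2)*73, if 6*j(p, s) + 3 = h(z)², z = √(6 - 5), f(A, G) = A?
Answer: 2383/2 ≈ 1191.5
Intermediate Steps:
z = 1 (z = √1 = 1)
h(T) = 12 (h(T) = 3*4 = 12)
j(p, s) = 47/2 (j(p, s) = -½ + (⅙)*12² = -½ + (⅙)*144 = -½ + 24 = 47/2)
j(-4, -1) + (f(2, -5) + 7*2)*73 = 47/2 + (2 + 7*2)*73 = 47/2 + (2 + 14)*73 = 47/2 + 16*73 = 47/2 + 1168 = 2383/2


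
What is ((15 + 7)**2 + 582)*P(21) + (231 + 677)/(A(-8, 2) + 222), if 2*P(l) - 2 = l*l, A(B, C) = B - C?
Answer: 12514534/53 ≈ 2.3612e+5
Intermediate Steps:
P(l) = 1 + l**2/2 (P(l) = 1 + (l*l)/2 = 1 + l**2/2)
((15 + 7)**2 + 582)*P(21) + (231 + 677)/(A(-8, 2) + 222) = ((15 + 7)**2 + 582)*(1 + (1/2)*21**2) + (231 + 677)/((-8 - 1*2) + 222) = (22**2 + 582)*(1 + (1/2)*441) + 908/((-8 - 2) + 222) = (484 + 582)*(1 + 441/2) + 908/(-10 + 222) = 1066*(443/2) + 908/212 = 236119 + 908*(1/212) = 236119 + 227/53 = 12514534/53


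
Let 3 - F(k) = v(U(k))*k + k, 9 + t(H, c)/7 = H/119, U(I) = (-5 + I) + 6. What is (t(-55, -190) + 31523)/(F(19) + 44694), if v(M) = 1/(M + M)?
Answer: 21390600/30380717 ≈ 0.70408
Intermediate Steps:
U(I) = 1 + I
t(H, c) = -63 + H/17 (t(H, c) = -63 + 7*(H/119) = -63 + H/17)
v(M) = 1/(2*M)
F(k) = 3 - k - k/(2*(1 + k)) (F(k) = 3 - ((1/(2*(1 + k)))*k + k) = 3 - (k/(2*(1 + k)) + k) = 3 - (k + k/(2*(1 + k))) = 3 + (-k - k/(2*(1 + k))) = 3 - k - k/(2*(1 + k)))
(t(-55, -190) + 31523)/(F(19) + 44694) = ((-63 + (1/17)*(-55)) + 31523)/((-½*19 + (1 + 19)*(3 - 1*19))/(1 + 19) + 44694) = ((-63 - 55/17) + 31523)/((-19/2 + 20*(3 - 19))/20 + 44694) = (-1126/17 + 31523)/((-19/2 + 20*(-16))/20 + 44694) = 534765/(17*((-19/2 - 320)/20 + 44694)) = 534765/(17*((1/20)*(-659/2) + 44694)) = 534765/(17*(-659/40 + 44694)) = 534765/(17*(1787101/40)) = (534765/17)*(40/1787101) = 21390600/30380717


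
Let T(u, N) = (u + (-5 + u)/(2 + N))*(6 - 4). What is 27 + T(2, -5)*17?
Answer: 129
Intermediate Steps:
T(u, N) = 2*u + 2*(-5 + u)/(2 + N) (T(u, N) = (u + (-5 + u)/(2 + N))*2 = 2*u + 2*(-5 + u)/(2 + N))
27 + T(2, -5)*17 = 27 + (2*(-5 + 3*2 - 5*2)/(2 - 5))*17 = 27 + (2*(-5 + 6 - 10)/(-3))*17 = 27 + (2*(-1/3)*(-9))*17 = 27 + 6*17 = 27 + 102 = 129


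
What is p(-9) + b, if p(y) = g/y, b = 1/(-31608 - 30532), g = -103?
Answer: 6400411/559260 ≈ 11.444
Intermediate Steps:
b = -1/62140 (b = 1/(-62140) = -1/62140 ≈ -1.6093e-5)
p(y) = -103/y
p(-9) + b = -103/(-9) - 1/62140 = -103*(-1/9) - 1/62140 = 103/9 - 1/62140 = 6400411/559260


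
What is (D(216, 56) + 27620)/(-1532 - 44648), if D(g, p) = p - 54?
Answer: -13811/23090 ≈ -0.59814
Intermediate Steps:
D(g, p) = -54 + p
(D(216, 56) + 27620)/(-1532 - 44648) = ((-54 + 56) + 27620)/(-1532 - 44648) = (2 + 27620)/(-46180) = 27622*(-1/46180) = -13811/23090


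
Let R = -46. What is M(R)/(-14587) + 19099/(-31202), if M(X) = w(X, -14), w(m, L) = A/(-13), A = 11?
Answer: -3621419247/5916866462 ≈ -0.61205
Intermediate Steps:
w(m, L) = -11/13 (w(m, L) = 11/(-13) = 11*(-1/13) = -11/13)
M(X) = -11/13
M(R)/(-14587) + 19099/(-31202) = -11/13/(-14587) + 19099/(-31202) = -11/13*(-1/14587) + 19099*(-1/31202) = 11/189631 - 19099/31202 = -3621419247/5916866462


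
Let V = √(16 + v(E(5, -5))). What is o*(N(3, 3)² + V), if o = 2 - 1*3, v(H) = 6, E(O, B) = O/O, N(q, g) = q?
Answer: -9 - √22 ≈ -13.690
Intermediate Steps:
E(O, B) = 1
V = √22 (V = √(16 + 6) = √22 ≈ 4.6904)
o = -1 (o = 2 - 3 = -1)
o*(N(3, 3)² + V) = -(3² + √22) = -(9 + √22) = -9 - √22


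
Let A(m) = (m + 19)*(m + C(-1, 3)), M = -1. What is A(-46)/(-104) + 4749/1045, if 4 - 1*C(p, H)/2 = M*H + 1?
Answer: -232707/54340 ≈ -4.2824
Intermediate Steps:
C(p, H) = 6 + 2*H (C(p, H) = 8 - 2*(-H + 1) = 8 - 2*(1 - H) = 8 + (-2 + 2*H) = 6 + 2*H)
A(m) = (12 + m)*(19 + m) (A(m) = (m + 19)*(m + (6 + 2*3)) = (19 + m)*(m + (6 + 6)) = (19 + m)*(m + 12) = (19 + m)*(12 + m) = (12 + m)*(19 + m))
A(-46)/(-104) + 4749/1045 = (228 + (-46)**2 + 31*(-46))/(-104) + 4749/1045 = (228 + 2116 - 1426)*(-1/104) + 4749*(1/1045) = 918*(-1/104) + 4749/1045 = -459/52 + 4749/1045 = -232707/54340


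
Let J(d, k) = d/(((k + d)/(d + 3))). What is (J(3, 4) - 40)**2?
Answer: 68644/49 ≈ 1400.9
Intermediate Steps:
J(d, k) = d*(3 + d)/(d + k) (J(d, k) = d/(((d + k)/(3 + d))) = d*((3 + d)/(d + k)) = d*(3 + d)/(d + k))
(J(3, 4) - 40)**2 = (3*(3 + 3)/(3 + 4) - 40)**2 = (3*6/7 - 40)**2 = (3*(1/7)*6 - 40)**2 = (18/7 - 40)**2 = (-262/7)**2 = 68644/49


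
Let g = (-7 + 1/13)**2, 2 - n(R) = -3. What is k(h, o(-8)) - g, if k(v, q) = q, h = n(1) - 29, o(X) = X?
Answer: -9452/169 ≈ -55.929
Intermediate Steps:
n(R) = 5 (n(R) = 2 - 1*(-3) = 2 + 3 = 5)
h = -24 (h = 5 - 29 = -24)
g = 8100/169 (g = (-7 + 1/13)**2 = (-90/13)**2 = 8100/169 ≈ 47.929)
k(h, o(-8)) - g = -8 - 1*8100/169 = -8 - 8100/169 = -9452/169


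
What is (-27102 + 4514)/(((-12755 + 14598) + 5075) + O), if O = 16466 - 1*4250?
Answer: -11294/9567 ≈ -1.1805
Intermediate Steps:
O = 12216 (O = 16466 - 4250 = 12216)
(-27102 + 4514)/(((-12755 + 14598) + 5075) + O) = (-27102 + 4514)/(((-12755 + 14598) + 5075) + 12216) = -22588/((1843 + 5075) + 12216) = -22588/(6918 + 12216) = -22588/19134 = -22588*1/19134 = -11294/9567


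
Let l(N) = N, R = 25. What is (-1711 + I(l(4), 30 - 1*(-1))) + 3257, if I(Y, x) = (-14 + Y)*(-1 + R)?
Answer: 1306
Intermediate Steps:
I(Y, x) = -336 + 24*Y (I(Y, x) = (-14 + Y)*(-1 + 25) = (-14 + Y)*24 = -336 + 24*Y)
(-1711 + I(l(4), 30 - 1*(-1))) + 3257 = (-1711 + (-336 + 24*4)) + 3257 = (-1711 + (-336 + 96)) + 3257 = (-1711 - 240) + 3257 = -1951 + 3257 = 1306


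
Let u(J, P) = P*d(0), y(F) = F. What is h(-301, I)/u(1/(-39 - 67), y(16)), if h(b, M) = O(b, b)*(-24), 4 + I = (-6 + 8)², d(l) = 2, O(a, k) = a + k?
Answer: 903/2 ≈ 451.50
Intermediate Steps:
I = 0 (I = -4 + (-6 + 8)² = -4 + 2² = -4 + 4 = 0)
u(J, P) = 2*P (u(J, P) = P*2 = 2*P)
h(b, M) = -48*b (h(b, M) = (b + b)*(-24) = (2*b)*(-24) = -48*b)
h(-301, I)/u(1/(-39 - 67), y(16)) = (-48*(-301))/((2*16)) = 14448/32 = 14448*(1/32) = 903/2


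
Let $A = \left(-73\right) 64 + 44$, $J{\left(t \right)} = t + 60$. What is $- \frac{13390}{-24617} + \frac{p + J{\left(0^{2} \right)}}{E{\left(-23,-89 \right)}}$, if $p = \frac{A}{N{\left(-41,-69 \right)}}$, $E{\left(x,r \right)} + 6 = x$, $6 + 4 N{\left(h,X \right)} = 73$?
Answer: $\frac{3716178}{464377} \approx 8.0025$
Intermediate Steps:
$N{\left(h,X \right)} = \frac{67}{4}$ ($N{\left(h,X \right)} = - \frac{3}{2} + \frac{1}{4} \cdot 73 = - \frac{3}{2} + \frac{73}{4} = \frac{67}{4}$)
$E{\left(x,r \right)} = -6 + x$
$J{\left(t \right)} = 60 + t$
$A = -4628$ ($A = -4672 + 44 = -4628$)
$p = - \frac{18512}{67}$ ($p = - \frac{4628}{\frac{67}{4}} = \left(-4628\right) \frac{4}{67} = - \frac{18512}{67} \approx -276.3$)
$- \frac{13390}{-24617} + \frac{p + J{\left(0^{2} \right)}}{E{\left(-23,-89 \right)}} = - \frac{13390}{-24617} + \frac{- \frac{18512}{67} + \left(60 + 0^{2}\right)}{-6 - 23} = \left(-13390\right) \left(- \frac{1}{24617}\right) + \frac{- \frac{18512}{67} + \left(60 + 0\right)}{-29} = \frac{130}{239} + \left(- \frac{18512}{67} + 60\right) \left(- \frac{1}{29}\right) = \frac{130}{239} - - \frac{14492}{1943} = \frac{130}{239} + \frac{14492}{1943} = \frac{3716178}{464377}$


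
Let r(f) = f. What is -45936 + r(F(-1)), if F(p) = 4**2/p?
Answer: -45952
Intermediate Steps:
F(p) = 16/p
-45936 + r(F(-1)) = -45936 + 16/(-1) = -45936 + 16*(-1) = -45936 - 16 = -45952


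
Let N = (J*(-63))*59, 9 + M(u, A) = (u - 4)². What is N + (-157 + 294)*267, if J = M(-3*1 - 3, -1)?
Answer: -301668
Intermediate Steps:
M(u, A) = -9 + (-4 + u)² (M(u, A) = -9 + (u - 4)² = -9 + (-4 + u)²)
J = 91 (J = -9 + (-4 + (-3*1 - 3))² = -9 + (-4 + (-3 - 3))² = -9 + (-4 - 6)² = -9 + (-10)² = -9 + 100 = 91)
N = -338247 (N = (91*(-63))*59 = -5733*59 = -338247)
N + (-157 + 294)*267 = -338247 + (-157 + 294)*267 = -338247 + 137*267 = -338247 + 36579 = -301668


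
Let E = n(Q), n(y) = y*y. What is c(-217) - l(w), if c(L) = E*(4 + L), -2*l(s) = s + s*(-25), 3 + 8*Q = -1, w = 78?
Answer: -3957/4 ≈ -989.25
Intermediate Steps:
Q = -½ (Q = -3/8 + (⅛)*(-1) = -3/8 - ⅛ = -½ ≈ -0.50000)
n(y) = y²
E = ¼ (E = (-½)² = ¼ ≈ 0.25000)
l(s) = 12*s (l(s) = -(s + s*(-25))/2 = -(s - 25*s)/2 = -(-12)*s = 12*s)
c(L) = 1 + L/4 (c(L) = (4 + L)/4 = 1 + L/4)
c(-217) - l(w) = (1 + (¼)*(-217)) - 12*78 = (1 - 217/4) - 1*936 = -213/4 - 936 = -3957/4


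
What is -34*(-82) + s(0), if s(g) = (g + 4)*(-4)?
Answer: 2772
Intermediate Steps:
s(g) = -16 - 4*g (s(g) = (4 + g)*(-4) = -16 - 4*g)
-34*(-82) + s(0) = -34*(-82) + (-16 - 4*0) = 2788 + (-16 + 0) = 2788 - 16 = 2772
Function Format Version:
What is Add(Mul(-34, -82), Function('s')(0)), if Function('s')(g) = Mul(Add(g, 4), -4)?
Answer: 2772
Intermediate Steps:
Function('s')(g) = Add(-16, Mul(-4, g)) (Function('s')(g) = Mul(Add(4, g), -4) = Add(-16, Mul(-4, g)))
Add(Mul(-34, -82), Function('s')(0)) = Add(Mul(-34, -82), Add(-16, Mul(-4, 0))) = Add(2788, Add(-16, 0)) = Add(2788, -16) = 2772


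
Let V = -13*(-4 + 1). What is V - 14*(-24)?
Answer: 375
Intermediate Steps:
V = 39 (V = -(-39) = -13*(-3) = 39)
V - 14*(-24) = 39 - 14*(-24) = 39 + 336 = 375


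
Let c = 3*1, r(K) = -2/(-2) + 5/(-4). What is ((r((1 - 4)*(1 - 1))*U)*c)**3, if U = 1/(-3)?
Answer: 1/64 ≈ 0.015625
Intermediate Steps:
U = -1/3 (U = 1*(-1/3) = -1/3 ≈ -0.33333)
r(K) = -1/4 (r(K) = -2*(-1/2) + 5*(-1/4) = 1 - 5/4 = -1/4)
c = 3
((r((1 - 4)*(1 - 1))*U)*c)**3 = (-1/4*(-1/3)*3)**3 = ((1/12)*3)**3 = (1/4)**3 = 1/64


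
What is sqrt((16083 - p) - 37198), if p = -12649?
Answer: I*sqrt(8466) ≈ 92.011*I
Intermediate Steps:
sqrt((16083 - p) - 37198) = sqrt((16083 - 1*(-12649)) - 37198) = sqrt((16083 + 12649) - 37198) = sqrt(28732 - 37198) = sqrt(-8466) = I*sqrt(8466)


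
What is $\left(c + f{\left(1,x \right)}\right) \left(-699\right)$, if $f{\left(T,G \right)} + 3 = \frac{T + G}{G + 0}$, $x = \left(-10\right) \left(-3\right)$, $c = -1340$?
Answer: $\frac{9380347}{10} \approx 9.3804 \cdot 10^{5}$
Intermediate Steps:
$x = 30$
$f{\left(T,G \right)} = -3 + \frac{G + T}{G}$ ($f{\left(T,G \right)} = -3 + \frac{T + G}{G + 0} = -3 + \frac{G + T}{G}$)
$\left(c + f{\left(1,x \right)}\right) \left(-699\right) = \left(-1340 - \left(2 - \frac{1}{30}\right)\right) \left(-699\right) = \left(-1340 + \left(-2 + 1 \cdot \frac{1}{30}\right)\right) \left(-699\right) = \left(-1340 + \left(-2 + \frac{1}{30}\right)\right) \left(-699\right) = \left(-1340 - \frac{59}{30}\right) \left(-699\right) = \left(- \frac{40259}{30}\right) \left(-699\right) = \frac{9380347}{10}$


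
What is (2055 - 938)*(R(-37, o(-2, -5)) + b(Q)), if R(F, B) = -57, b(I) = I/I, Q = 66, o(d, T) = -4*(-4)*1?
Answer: -62552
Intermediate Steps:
o(d, T) = 16 (o(d, T) = 16*1 = 16)
b(I) = 1
(2055 - 938)*(R(-37, o(-2, -5)) + b(Q)) = (2055 - 938)*(-57 + 1) = 1117*(-56) = -62552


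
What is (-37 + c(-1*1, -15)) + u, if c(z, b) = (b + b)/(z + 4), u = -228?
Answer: -275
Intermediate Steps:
c(z, b) = 2*b/(4 + z) (c(z, b) = (2*b)/(4 + z) = 2*b/(4 + z))
(-37 + c(-1*1, -15)) + u = (-37 + 2*(-15)/(4 - 1*1)) - 228 = (-37 + 2*(-15)/(4 - 1)) - 228 = (-37 + 2*(-15)/3) - 228 = (-37 + 2*(-15)*(⅓)) - 228 = (-37 - 10) - 228 = -47 - 228 = -275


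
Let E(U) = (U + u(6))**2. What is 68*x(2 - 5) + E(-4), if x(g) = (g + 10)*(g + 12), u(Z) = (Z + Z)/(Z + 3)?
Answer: 38620/9 ≈ 4291.1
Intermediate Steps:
u(Z) = 2*Z/(3 + Z) (u(Z) = (2*Z)/(3 + Z) = 2*Z/(3 + Z))
x(g) = (10 + g)*(12 + g)
E(U) = (4/3 + U)**2 (E(U) = (U + 2*6/(3 + 6))**2 = (U + 2*6/9)**2 = (U + 2*6*(1/9))**2 = (U + 4/3)**2 = (4/3 + U)**2)
68*x(2 - 5) + E(-4) = 68*(120 + (2 - 5)**2 + 22*(2 - 5)) + (4 + 3*(-4))**2/9 = 68*(120 + (-3)**2 + 22*(-3)) + (4 - 12)**2/9 = 68*(120 + 9 - 66) + (1/9)*(-8)**2 = 68*63 + (1/9)*64 = 4284 + 64/9 = 38620/9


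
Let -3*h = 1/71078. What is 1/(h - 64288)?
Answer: -213234/13708387393 ≈ -1.5555e-5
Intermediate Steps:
h = -1/213234 (h = -1/3/71078 = -1/3*1/71078 = -1/213234 ≈ -4.6897e-6)
1/(h - 64288) = 1/(-1/213234 - 64288) = 1/(-13708387393/213234) = -213234/13708387393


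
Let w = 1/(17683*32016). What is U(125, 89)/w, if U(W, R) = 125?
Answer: 70767366000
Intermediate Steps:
w = 1/566138928 (w = (1/17683)*(1/32016) = 1/566138928 ≈ 1.7664e-9)
U(125, 89)/w = 125/(1/566138928) = 125*566138928 = 70767366000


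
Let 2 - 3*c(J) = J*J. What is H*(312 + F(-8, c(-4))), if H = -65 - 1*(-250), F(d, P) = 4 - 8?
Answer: 56980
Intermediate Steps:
c(J) = ⅔ - J²/3 (c(J) = ⅔ - J*J/3 = ⅔ - J²/3)
F(d, P) = -4
H = 185 (H = -65 + 250 = 185)
H*(312 + F(-8, c(-4))) = 185*(312 - 4) = 185*308 = 56980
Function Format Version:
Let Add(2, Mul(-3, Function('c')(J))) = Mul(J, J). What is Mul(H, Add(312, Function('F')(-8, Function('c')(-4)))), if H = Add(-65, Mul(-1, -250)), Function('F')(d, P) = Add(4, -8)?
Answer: 56980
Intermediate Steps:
Function('c')(J) = Add(Rational(2, 3), Mul(Rational(-1, 3), Pow(J, 2))) (Function('c')(J) = Add(Rational(2, 3), Mul(Rational(-1, 3), Mul(J, J))) = Add(Rational(2, 3), Mul(Rational(-1, 3), Pow(J, 2))))
Function('F')(d, P) = -4
H = 185 (H = Add(-65, 250) = 185)
Mul(H, Add(312, Function('F')(-8, Function('c')(-4)))) = Mul(185, Add(312, -4)) = Mul(185, 308) = 56980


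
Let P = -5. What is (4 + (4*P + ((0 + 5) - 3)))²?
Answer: 196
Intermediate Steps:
(4 + (4*P + ((0 + 5) - 3)))² = (4 + (4*(-5) + ((0 + 5) - 3)))² = (4 + (-20 + (5 - 3)))² = (4 + (-20 + 2))² = (4 - 18)² = (-14)² = 196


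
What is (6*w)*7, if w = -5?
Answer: -210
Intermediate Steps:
(6*w)*7 = (6*(-5))*7 = -30*7 = -210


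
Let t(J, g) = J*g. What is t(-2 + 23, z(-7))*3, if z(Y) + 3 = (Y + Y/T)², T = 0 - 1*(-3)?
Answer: 5299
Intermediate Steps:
T = 3 (T = 0 + 3 = 3)
z(Y) = -3 + 16*Y²/9 (z(Y) = -3 + (Y + Y/3)² = -3 + (4*Y/3)² = -3 + 16*Y²/9)
t(-2 + 23, z(-7))*3 = ((-2 + 23)*(-3 + (16/9)*(-7)²))*3 = (21*(-3 + (16/9)*49))*3 = (21*(-3 + 784/9))*3 = (21*(757/9))*3 = (5299/3)*3 = 5299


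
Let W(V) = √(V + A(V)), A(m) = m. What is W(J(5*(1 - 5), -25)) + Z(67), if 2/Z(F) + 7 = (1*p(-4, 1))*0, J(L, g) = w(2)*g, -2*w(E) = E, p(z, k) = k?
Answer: -2/7 + 5*√2 ≈ 6.7854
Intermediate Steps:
w(E) = -E/2
J(L, g) = -g (J(L, g) = (-½*2)*g = -g)
W(V) = √2*√V (W(V) = √(V + V) = √(2*V) = √2*√V)
Z(F) = -2/7 (Z(F) = 2/(-7 + (1*1)*0) = 2/(-7 + 1*0) = 2/(-7 + 0) = 2/(-7) = 2*(-⅐) = -2/7)
W(J(5*(1 - 5), -25)) + Z(67) = √2*√(-1*(-25)) - 2/7 = √2*√25 - 2/7 = √2*5 - 2/7 = 5*√2 - 2/7 = -2/7 + 5*√2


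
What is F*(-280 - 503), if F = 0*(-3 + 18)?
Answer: 0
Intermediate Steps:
F = 0 (F = 0*15 = 0)
F*(-280 - 503) = 0*(-280 - 503) = 0*(-783) = 0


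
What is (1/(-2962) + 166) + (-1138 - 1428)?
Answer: -7108801/2962 ≈ -2400.0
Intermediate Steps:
(1/(-2962) + 166) + (-1138 - 1428) = (-1/2962 + 166) - 2566 = 491691/2962 - 2566 = -7108801/2962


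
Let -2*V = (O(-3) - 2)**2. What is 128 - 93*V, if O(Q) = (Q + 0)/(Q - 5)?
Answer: 32101/128 ≈ 250.79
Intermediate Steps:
O(Q) = Q/(-5 + Q)
V = -169/128 (V = -(-3/(-5 - 3) - 2)**2/2 = -(-3/(-8) - 2)**2/2 = -(-3*(-1/8) - 2)**2/2 = -(3/8 - 2)**2/2 = -(-13/8)**2/2 = -1/2*169/64 = -169/128 ≈ -1.3203)
128 - 93*V = 128 - 93*(-169/128) = 128 + 15717/128 = 32101/128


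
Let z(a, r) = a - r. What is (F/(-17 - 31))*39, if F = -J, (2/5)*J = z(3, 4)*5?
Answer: -325/32 ≈ -10.156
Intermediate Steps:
J = -25/2 (J = 5*((3 - 1*4)*5)/2 = 5*((3 - 4)*5)/2 = 5*(-1*5)/2 = (5/2)*(-5) = -25/2 ≈ -12.500)
F = 25/2 (F = -1*(-25/2) = 25/2 ≈ 12.500)
(F/(-17 - 31))*39 = ((25/2)/(-17 - 31))*39 = ((25/2)/(-48))*39 = -1/48*25/2*39 = -25/96*39 = -325/32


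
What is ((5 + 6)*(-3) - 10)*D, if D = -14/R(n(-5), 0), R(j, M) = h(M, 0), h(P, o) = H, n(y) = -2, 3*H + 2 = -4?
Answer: -301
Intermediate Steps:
H = -2 (H = -2/3 + (1/3)*(-4) = -2/3 - 4/3 = -2)
h(P, o) = -2
R(j, M) = -2
D = 7 (D = -14/(-2) = -14*(-1/2) = 7)
((5 + 6)*(-3) - 10)*D = ((5 + 6)*(-3) - 10)*7 = (11*(-3) - 10)*7 = (-33 - 10)*7 = -43*7 = -301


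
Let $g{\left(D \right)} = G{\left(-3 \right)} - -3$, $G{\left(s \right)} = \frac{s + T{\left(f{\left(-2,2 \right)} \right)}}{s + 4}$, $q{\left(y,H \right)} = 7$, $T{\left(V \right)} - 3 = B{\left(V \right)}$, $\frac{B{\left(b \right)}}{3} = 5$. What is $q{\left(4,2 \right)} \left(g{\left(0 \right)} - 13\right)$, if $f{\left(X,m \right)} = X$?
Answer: $35$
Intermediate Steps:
$B{\left(b \right)} = 15$ ($B{\left(b \right)} = 3 \cdot 5 = 15$)
$T{\left(V \right)} = 18$ ($T{\left(V \right)} = 3 + 15 = 18$)
$G{\left(s \right)} = \frac{18 + s}{4 + s}$ ($G{\left(s \right)} = \frac{s + 18}{s + 4} = \frac{18 + s}{4 + s}$)
$g{\left(D \right)} = 18$ ($g{\left(D \right)} = \frac{18 - 3}{4 - 3} - -3 = 1^{-1} \cdot 15 + 3 = 1 \cdot 15 + 3 = 15 + 3 = 18$)
$q{\left(4,2 \right)} \left(g{\left(0 \right)} - 13\right) = 7 \left(18 - 13\right) = 7 \cdot 5 = 35$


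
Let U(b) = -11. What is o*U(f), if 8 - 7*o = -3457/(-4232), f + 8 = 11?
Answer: -334389/29624 ≈ -11.288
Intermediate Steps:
f = 3 (f = -8 + 11 = 3)
o = 30399/29624 (o = 8/7 - (-3457)/(7*(-4232)) = 8/7 - (-3457)*(-1)/(7*4232) = 8/7 - 1/7*3457/4232 = 8/7 - 3457/29624 = 30399/29624 ≈ 1.0262)
o*U(f) = (30399/29624)*(-11) = -334389/29624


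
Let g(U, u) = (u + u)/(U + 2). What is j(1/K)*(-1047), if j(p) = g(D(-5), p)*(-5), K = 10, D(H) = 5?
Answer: 1047/7 ≈ 149.57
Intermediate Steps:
g(U, u) = 2*u/(2 + U) (g(U, u) = (2*u)/(2 + U) = 2*u/(2 + U))
j(p) = -10*p/7 (j(p) = (2*p/(2 + 5))*(-5) = (2*p/7)*(-5) = -10*p/7)
j(1/K)*(-1047) = -10/7/10*(-1047) = -10/7*⅒*(-1047) = -⅐*(-1047) = 1047/7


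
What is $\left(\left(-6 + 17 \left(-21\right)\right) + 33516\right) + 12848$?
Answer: $46001$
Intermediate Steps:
$\left(\left(-6 + 17 \left(-21\right)\right) + 33516\right) + 12848 = \left(\left(-6 - 357\right) + 33516\right) + 12848 = \left(-363 + 33516\right) + 12848 = 33153 + 12848 = 46001$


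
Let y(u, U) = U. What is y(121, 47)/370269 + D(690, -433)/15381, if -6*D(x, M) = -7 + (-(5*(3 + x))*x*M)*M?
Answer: 18441785491086575/3796738326 ≈ 4.8573e+6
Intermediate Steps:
D(x, M) = 7/6 + x*M²*(15 + 5*x)/6 (D(x, M) = -(-7 + (-(5*(3 + x))*x*M)*M)/6 = -(-7 + (-(15 + 5*x)*x*M)*M)/6 = -(-7 + (-x*(15 + 5*x)*M)*M)/6 = -(-7 + (-M*x*(15 + 5*x))*M)/6 = -(-7 - x*M²*(15 + 5*x))/6 = 7/6 + x*M²*(15 + 5*x)/6)
y(121, 47)/370269 + D(690, -433)/15381 = 47/370269 + (7/6 + (5/2)*690*(-433)² + (⅚)*(-433)²*690²)/15381 = 47*(1/370269) + (7/6 + (5/2)*690*187489 + (⅚)*187489*476100)*(1/15381) = 47/370269 + (7/6 + 323418525 + 74386260750)*(1/15381) = 47/370269 + (448258075657/6)*(1/15381) = 47/370269 + 448258075657/92286 = 18441785491086575/3796738326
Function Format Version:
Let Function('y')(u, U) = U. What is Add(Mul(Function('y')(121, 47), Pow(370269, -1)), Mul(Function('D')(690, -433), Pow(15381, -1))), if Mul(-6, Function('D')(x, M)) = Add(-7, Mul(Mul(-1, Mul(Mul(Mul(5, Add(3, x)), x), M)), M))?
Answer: Rational(18441785491086575, 3796738326) ≈ 4.8573e+6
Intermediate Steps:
Function('D')(x, M) = Add(Rational(7, 6), Mul(Rational(1, 6), x, Pow(M, 2), Add(15, Mul(5, x)))) (Function('D')(x, M) = Mul(Rational(-1, 6), Add(-7, Mul(Mul(-1, Mul(Mul(Mul(5, Add(3, x)), x), M)), M))) = Mul(Rational(-1, 6), Add(-7, Mul(Mul(-1, Mul(Mul(Add(15, Mul(5, x)), x), M)), M))) = Mul(Rational(-1, 6), Add(-7, Mul(Mul(-1, Mul(Mul(x, Add(15, Mul(5, x))), M)), M))) = Mul(Rational(-1, 6), Add(-7, Mul(Mul(-1, Mul(M, x, Add(15, Mul(5, x)))), M))) = Mul(Rational(-1, 6), Add(-7, Mul(Mul(-1, M, x, Add(15, Mul(5, x))), M))) = Mul(Rational(-1, 6), Add(-7, Mul(-1, x, Pow(M, 2), Add(15, Mul(5, x))))) = Add(Rational(7, 6), Mul(Rational(1, 6), x, Pow(M, 2), Add(15, Mul(5, x)))))
Add(Mul(Function('y')(121, 47), Pow(370269, -1)), Mul(Function('D')(690, -433), Pow(15381, -1))) = Add(Mul(47, Pow(370269, -1)), Mul(Add(Rational(7, 6), Mul(Rational(5, 2), 690, Pow(-433, 2)), Mul(Rational(5, 6), Pow(-433, 2), Pow(690, 2))), Pow(15381, -1))) = Add(Mul(47, Rational(1, 370269)), Mul(Add(Rational(7, 6), Mul(Rational(5, 2), 690, 187489), Mul(Rational(5, 6), 187489, 476100)), Rational(1, 15381))) = Add(Rational(47, 370269), Mul(Add(Rational(7, 6), 323418525, 74386260750), Rational(1, 15381))) = Add(Rational(47, 370269), Mul(Rational(448258075657, 6), Rational(1, 15381))) = Add(Rational(47, 370269), Rational(448258075657, 92286)) = Rational(18441785491086575, 3796738326)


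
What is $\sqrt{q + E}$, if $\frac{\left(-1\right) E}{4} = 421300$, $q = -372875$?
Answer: $15 i \sqrt{9147} \approx 1434.6 i$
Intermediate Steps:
$E = -1685200$ ($E = \left(-4\right) 421300 = -1685200$)
$\sqrt{q + E} = \sqrt{-372875 - 1685200} = \sqrt{-2058075} = 15 i \sqrt{9147}$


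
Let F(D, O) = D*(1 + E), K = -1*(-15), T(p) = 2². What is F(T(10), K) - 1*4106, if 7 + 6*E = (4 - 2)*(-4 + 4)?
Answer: -12320/3 ≈ -4106.7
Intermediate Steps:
T(p) = 4
E = -7/6 (E = -7/6 + ((4 - 2)*(-4 + 4))/6 = -7/6 + (2*0)/6 = -7/6 + (⅙)*0 = -7/6 + 0 = -7/6 ≈ -1.1667)
K = 15
F(D, O) = -D/6 (F(D, O) = D*(1 - 7/6) = D*(-⅙) = -D/6)
F(T(10), K) - 1*4106 = -⅙*4 - 1*4106 = -⅔ - 4106 = -12320/3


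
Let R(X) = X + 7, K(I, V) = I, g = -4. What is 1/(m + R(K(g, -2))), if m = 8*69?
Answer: 1/555 ≈ 0.0018018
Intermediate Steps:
R(X) = 7 + X
m = 552
1/(m + R(K(g, -2))) = 1/(552 + (7 - 4)) = 1/(552 + 3) = 1/555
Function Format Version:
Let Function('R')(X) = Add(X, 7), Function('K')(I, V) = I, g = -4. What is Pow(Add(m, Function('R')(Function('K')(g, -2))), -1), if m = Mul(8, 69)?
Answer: Rational(1, 555) ≈ 0.0018018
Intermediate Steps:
Function('R')(X) = Add(7, X)
m = 552
Pow(Add(m, Function('R')(Function('K')(g, -2))), -1) = Pow(Add(552, Add(7, -4)), -1) = Pow(Add(552, 3), -1) = Pow(555, -1) = Rational(1, 555)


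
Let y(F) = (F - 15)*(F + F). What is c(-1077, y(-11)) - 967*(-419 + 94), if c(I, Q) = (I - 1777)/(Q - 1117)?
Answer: 171282729/545 ≈ 3.1428e+5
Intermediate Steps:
y(F) = 2*F*(-15 + F) (y(F) = (-15 + F)*(2*F) = 2*F*(-15 + F))
c(I, Q) = (-1777 + I)/(-1117 + Q)
c(-1077, y(-11)) - 967*(-419 + 94) = (-1777 - 1077)/(-1117 + 2*(-11)*(-15 - 11)) - 967*(-419 + 94) = -2854/(-1117 + 2*(-11)*(-26)) - 967*(-325) = -2854/(-1117 + 572) - 1*(-314275) = -2854/(-545) + 314275 = -1/545*(-2854) + 314275 = 2854/545 + 314275 = 171282729/545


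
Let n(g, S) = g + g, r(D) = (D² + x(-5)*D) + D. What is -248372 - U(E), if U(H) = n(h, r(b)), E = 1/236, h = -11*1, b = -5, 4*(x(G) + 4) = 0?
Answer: -248350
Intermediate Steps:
x(G) = -4 (x(G) = -4 + (¼)*0 = -4 + 0 = -4)
r(D) = D² - 3*D (r(D) = (D² - 4*D) + D = D² - 3*D)
h = -11
E = 1/236 ≈ 0.0042373
n(g, S) = 2*g
U(H) = -22 (U(H) = 2*(-11) = -22)
-248372 - U(E) = -248372 - 1*(-22) = -248372 + 22 = -248350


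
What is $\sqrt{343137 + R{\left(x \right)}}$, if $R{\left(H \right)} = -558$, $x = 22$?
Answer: $\sqrt{342579} \approx 585.3$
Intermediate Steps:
$\sqrt{343137 + R{\left(x \right)}} = \sqrt{343137 - 558} = \sqrt{342579}$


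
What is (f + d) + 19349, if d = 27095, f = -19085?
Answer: 27359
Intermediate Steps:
(f + d) + 19349 = (-19085 + 27095) + 19349 = 8010 + 19349 = 27359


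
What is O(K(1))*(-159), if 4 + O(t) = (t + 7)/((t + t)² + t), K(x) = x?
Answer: 1908/5 ≈ 381.60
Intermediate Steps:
O(t) = -4 + (7 + t)/(t + 4*t²) (O(t) = -4 + (t + 7)/((t + t)² + t) = -4 + (7 + t)/((2*t)² + t) = -4 + (7 + t)/(4*t² + t) = -4 + (7 + t)/(t + 4*t²))
O(K(1))*(-159) = ((7 - 16*1² - 3*1)/(1*(1 + 4*1)))*(-159) = (1*(7 - 16*1 - 3)/(1 + 4))*(-159) = (1*(7 - 16 - 3)/5)*(-159) = (1*(⅕)*(-12))*(-159) = -12/5*(-159) = 1908/5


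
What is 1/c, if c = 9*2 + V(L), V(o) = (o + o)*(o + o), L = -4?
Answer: 1/82 ≈ 0.012195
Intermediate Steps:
V(o) = 4*o**2 (V(o) = (2*o)*(2*o) = 4*o**2)
c = 82 (c = 9*2 + 4*(-4)**2 = 18 + 4*16 = 18 + 64 = 82)
1/c = 1/82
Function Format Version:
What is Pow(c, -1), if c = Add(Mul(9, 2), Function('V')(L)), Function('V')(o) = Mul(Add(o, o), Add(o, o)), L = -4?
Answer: Rational(1, 82) ≈ 0.012195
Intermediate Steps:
Function('V')(o) = Mul(4, Pow(o, 2)) (Function('V')(o) = Mul(Mul(2, o), Mul(2, o)) = Mul(4, Pow(o, 2)))
c = 82 (c = Add(Mul(9, 2), Mul(4, Pow(-4, 2))) = Add(18, Mul(4, 16)) = Add(18, 64) = 82)
Pow(c, -1) = Pow(82, -1) = Rational(1, 82)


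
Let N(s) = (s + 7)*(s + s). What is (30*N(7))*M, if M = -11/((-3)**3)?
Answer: 21560/9 ≈ 2395.6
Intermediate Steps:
N(s) = 2*s*(7 + s) (N(s) = (7 + s)*(2*s) = 2*s*(7 + s))
M = 11/27 (M = -11/(-27) = -11*(-1/27) = 11/27 ≈ 0.40741)
(30*N(7))*M = (30*(2*7*(7 + 7)))*(11/27) = (30*(2*7*14))*(11/27) = (30*196)*(11/27) = 5880*(11/27) = 21560/9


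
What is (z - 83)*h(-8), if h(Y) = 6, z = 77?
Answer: -36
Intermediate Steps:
(z - 83)*h(-8) = (77 - 83)*6 = -6*6 = -36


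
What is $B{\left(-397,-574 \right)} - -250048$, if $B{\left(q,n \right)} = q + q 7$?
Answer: $246872$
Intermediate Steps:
$B{\left(q,n \right)} = 8 q$ ($B{\left(q,n \right)} = q + 7 q = 8 q$)
$B{\left(-397,-574 \right)} - -250048 = 8 \left(-397\right) - -250048 = -3176 + 250048 = 246872$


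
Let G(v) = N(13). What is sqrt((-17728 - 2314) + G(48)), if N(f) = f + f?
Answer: 12*I*sqrt(139) ≈ 141.48*I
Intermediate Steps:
N(f) = 2*f
G(v) = 26 (G(v) = 2*13 = 26)
sqrt((-17728 - 2314) + G(48)) = sqrt((-17728 - 2314) + 26) = sqrt(-20042 + 26) = sqrt(-20016) = 12*I*sqrt(139)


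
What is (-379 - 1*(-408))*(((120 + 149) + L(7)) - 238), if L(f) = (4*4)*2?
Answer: 1827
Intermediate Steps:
L(f) = 32 (L(f) = 16*2 = 32)
(-379 - 1*(-408))*(((120 + 149) + L(7)) - 238) = (-379 - 1*(-408))*(((120 + 149) + 32) - 238) = (-379 + 408)*((269 + 32) - 238) = 29*(301 - 238) = 29*63 = 1827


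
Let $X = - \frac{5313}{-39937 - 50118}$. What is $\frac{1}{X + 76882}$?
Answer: $\frac{12865}{989087689} \approx 1.3007 \cdot 10^{-5}$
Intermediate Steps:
$X = \frac{759}{12865}$ ($X = - \frac{5313}{-39937 - 50118} = - \frac{5313}{-90055} = \left(-5313\right) \left(- \frac{1}{90055}\right) = \frac{759}{12865} \approx 0.058997$)
$\frac{1}{X + 76882} = \frac{1}{\frac{759}{12865} + 76882} = \frac{1}{\frac{989087689}{12865}} = \frac{12865}{989087689}$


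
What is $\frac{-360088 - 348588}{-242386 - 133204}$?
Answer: $\frac{15406}{8165} \approx 1.8868$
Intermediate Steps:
$\frac{-360088 - 348588}{-242386 - 133204} = \frac{-360088 - 348588}{-375590} = \left(-708676\right) \left(- \frac{1}{375590}\right) = \frac{15406}{8165}$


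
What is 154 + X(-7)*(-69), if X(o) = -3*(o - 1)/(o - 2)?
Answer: 338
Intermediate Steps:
X(o) = -3*(-1 + o)/(-2 + o)
154 + X(-7)*(-69) = 154 + (3*(1 - 1*(-7))/(-2 - 7))*(-69) = 154 + (3*(1 + 7)/(-9))*(-69) = 154 + (3*(-⅑)*8)*(-69) = 154 - 8/3*(-69) = 154 + 184 = 338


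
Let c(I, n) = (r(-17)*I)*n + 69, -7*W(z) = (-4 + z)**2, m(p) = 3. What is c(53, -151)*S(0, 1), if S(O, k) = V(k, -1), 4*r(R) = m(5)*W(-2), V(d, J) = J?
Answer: -216564/7 ≈ -30938.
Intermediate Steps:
W(z) = -(-4 + z)**2/7
r(R) = -27/7 (r(R) = (3*(-(-4 - 2)**2/7))/4 = (3*(-1/7*(-6)**2))/4 = (3*(-1/7*36))/4 = (3*(-36/7))/4 = (1/4)*(-108/7) = -27/7)
c(I, n) = 69 - 27*I*n/7 (c(I, n) = (-27*I/7)*n + 69 = -27*I*n/7 + 69 = 69 - 27*I*n/7)
S(O, k) = -1
c(53, -151)*S(0, 1) = (69 - 27/7*53*(-151))*(-1) = (69 + 216081/7)*(-1) = (216564/7)*(-1) = -216564/7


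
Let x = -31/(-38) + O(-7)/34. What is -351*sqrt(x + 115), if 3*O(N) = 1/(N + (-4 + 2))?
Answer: -78*sqrt(244677345)/323 ≈ -3777.4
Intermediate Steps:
O(N) = 1/(3*(-2 + N)) (O(N) = 1/(3*(N + (-4 + 2))) = 1/(3*(N - 2)) = 1/(3*(-2 + N)))
x = 7105/8721 (x = -31/(-38) + (1/(3*(-2 - 7)))/34 = -31*(-1/38) + ((1/3)/(-9))*(1/34) = 31/38 + ((1/3)*(-1/9))*(1/34) = 31/38 - 1/27*1/34 = 31/38 - 1/918 = 7105/8721 ≈ 0.81470)
-351*sqrt(x + 115) = -351*sqrt(7105/8721 + 115) = -78*sqrt(244677345)/323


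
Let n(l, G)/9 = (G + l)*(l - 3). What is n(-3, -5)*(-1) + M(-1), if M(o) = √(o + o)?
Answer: -432 + I*√2 ≈ -432.0 + 1.4142*I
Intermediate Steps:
M(o) = √2*√o (M(o) = √(2*o) = √2*√o)
n(l, G) = 9*(-3 + l)*(G + l) (n(l, G) = 9*((G + l)*(l - 3)) = 9*((G + l)*(-3 + l)) = 9*((-3 + l)*(G + l)) = 9*(-3 + l)*(G + l))
n(-3, -5)*(-1) + M(-1) = (-27*(-5) - 27*(-3) + 9*(-3)² + 9*(-5)*(-3))*(-1) + √2*√(-1) = (135 + 81 + 9*9 + 135)*(-1) + √2*I = (135 + 81 + 81 + 135)*(-1) + I*√2 = 432*(-1) + I*√2 = -432 + I*√2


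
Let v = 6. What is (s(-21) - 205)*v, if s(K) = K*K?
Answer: 1416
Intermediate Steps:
s(K) = K²
(s(-21) - 205)*v = ((-21)² - 205)*6 = (441 - 205)*6 = 236*6 = 1416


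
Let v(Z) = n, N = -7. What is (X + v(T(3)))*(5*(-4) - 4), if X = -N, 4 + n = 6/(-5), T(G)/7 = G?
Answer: -216/5 ≈ -43.200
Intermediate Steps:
T(G) = 7*G
n = -26/5 (n = -4 + 6/(-5) = -4 + 6*(-⅕) = -4 - 6/5 = -26/5 ≈ -5.2000)
v(Z) = -26/5
X = 7 (X = -1*(-7) = 7)
(X + v(T(3)))*(5*(-4) - 4) = (7 - 26/5)*(5*(-4) - 4) = 9*(-20 - 4)/5 = (9/5)*(-24) = -216/5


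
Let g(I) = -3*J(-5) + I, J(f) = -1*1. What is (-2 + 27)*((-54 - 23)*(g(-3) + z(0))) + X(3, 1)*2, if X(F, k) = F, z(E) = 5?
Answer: -9619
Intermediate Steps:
J(f) = -1
g(I) = 3 + I (g(I) = -3*(-1) + I = 3 + I)
(-2 + 27)*((-54 - 23)*(g(-3) + z(0))) + X(3, 1)*2 = (-2 + 27)*((-54 - 23)*((3 - 3) + 5)) + 3*2 = 25*(-77*(0 + 5)) + 6 = 25*(-77*5) + 6 = 25*(-385) + 6 = -9625 + 6 = -9619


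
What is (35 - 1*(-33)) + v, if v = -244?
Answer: -176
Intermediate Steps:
(35 - 1*(-33)) + v = (35 - 1*(-33)) - 244 = (35 + 33) - 244 = 68 - 244 = -176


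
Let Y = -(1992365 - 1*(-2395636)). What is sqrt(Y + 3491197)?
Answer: 2*I*sqrt(224201) ≈ 947.0*I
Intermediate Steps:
Y = -4388001 (Y = -(1992365 + 2395636) = -1*4388001 = -4388001)
sqrt(Y + 3491197) = sqrt(-4388001 + 3491197) = sqrt(-896804) = 2*I*sqrt(224201)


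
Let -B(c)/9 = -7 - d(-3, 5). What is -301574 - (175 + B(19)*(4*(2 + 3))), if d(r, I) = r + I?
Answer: -303369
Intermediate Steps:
d(r, I) = I + r
B(c) = 81 (B(c) = -9*(-7 - (5 - 3)) = -9*(-7 - 1*2) = -9*(-7 - 2) = -9*(-9) = 81)
-301574 - (175 + B(19)*(4*(2 + 3))) = -301574 - (175 + 81*(4*(2 + 3))) = -301574 - (175 + 81*(4*5)) = -301574 - (175 + 81*20) = -301574 - (175 + 1620) = -301574 - 1*1795 = -301574 - 1795 = -303369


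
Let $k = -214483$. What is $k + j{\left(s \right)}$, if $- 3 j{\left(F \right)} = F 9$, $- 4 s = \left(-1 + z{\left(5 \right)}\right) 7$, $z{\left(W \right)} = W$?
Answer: $-214462$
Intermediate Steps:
$s = -7$ ($s = - \frac{\left(-1 + 5\right) 7}{4} = - \frac{4 \cdot 7}{4} = \left(- \frac{1}{4}\right) 28 = -7$)
$j{\left(F \right)} = - 3 F$ ($j{\left(F \right)} = - \frac{F 9}{3} = - \frac{9 F}{3} = - 3 F$)
$k + j{\left(s \right)} = -214483 - -21 = -214483 + 21 = -214462$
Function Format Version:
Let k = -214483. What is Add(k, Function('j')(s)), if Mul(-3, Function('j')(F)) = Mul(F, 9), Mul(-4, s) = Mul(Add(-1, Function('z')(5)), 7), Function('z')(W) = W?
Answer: -214462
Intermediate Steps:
s = -7 (s = Mul(Rational(-1, 4), Mul(Add(-1, 5), 7)) = Mul(Rational(-1, 4), Mul(4, 7)) = Mul(Rational(-1, 4), 28) = -7)
Function('j')(F) = Mul(-3, F) (Function('j')(F) = Mul(Rational(-1, 3), Mul(F, 9)) = Mul(Rational(-1, 3), Mul(9, F)) = Mul(-3, F))
Add(k, Function('j')(s)) = Add(-214483, Mul(-3, -7)) = Add(-214483, 21) = -214462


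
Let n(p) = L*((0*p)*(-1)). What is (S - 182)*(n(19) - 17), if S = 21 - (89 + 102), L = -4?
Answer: 5984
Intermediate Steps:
n(p) = 0 (n(p) = -4*0*p*(-1) = -0*(-1) = -4*0 = 0)
S = -170 (S = 21 - 1*191 = 21 - 191 = -170)
(S - 182)*(n(19) - 17) = (-170 - 182)*(0 - 17) = -352*(-17) = 5984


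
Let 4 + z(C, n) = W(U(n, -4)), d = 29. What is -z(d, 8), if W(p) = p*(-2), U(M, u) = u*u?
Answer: 36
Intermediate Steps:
U(M, u) = u²
W(p) = -2*p
z(C, n) = -36 (z(C, n) = -4 - 2*(-4)² = -4 - 2*16 = -4 - 32 = -36)
-z(d, 8) = -1*(-36) = 36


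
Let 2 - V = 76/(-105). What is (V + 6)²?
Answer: 839056/11025 ≈ 76.105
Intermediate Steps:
V = 286/105 (V = 2 - 76/(-105) = 2 - 76*(-1)/105 = 2 - 1*(-76/105) = 2 + 76/105 = 286/105 ≈ 2.7238)
(V + 6)² = (286/105 + 6)² = (916/105)² = 839056/11025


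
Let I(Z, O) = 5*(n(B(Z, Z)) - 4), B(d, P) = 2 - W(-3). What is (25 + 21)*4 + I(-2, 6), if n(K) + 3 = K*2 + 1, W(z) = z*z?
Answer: 84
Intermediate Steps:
W(z) = z**2
B(d, P) = -7 (B(d, P) = 2 - 1*(-3)**2 = 2 - 1*9 = 2 - 9 = -7)
n(K) = -2 + 2*K (n(K) = -3 + (K*2 + 1) = -3 + (2*K + 1) = -3 + (1 + 2*K) = -2 + 2*K)
I(Z, O) = -100 (I(Z, O) = 5*((-2 + 2*(-7)) - 4) = 5*((-2 - 14) - 4) = 5*(-16 - 4) = 5*(-20) = -100)
(25 + 21)*4 + I(-2, 6) = (25 + 21)*4 - 100 = 46*4 - 100 = 184 - 100 = 84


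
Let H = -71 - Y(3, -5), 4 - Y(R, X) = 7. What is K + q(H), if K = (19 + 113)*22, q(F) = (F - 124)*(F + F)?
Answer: 29016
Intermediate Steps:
Y(R, X) = -3 (Y(R, X) = 4 - 1*7 = 4 - 7 = -3)
H = -68 (H = -71 - 1*(-3) = -71 + 3 = -68)
q(F) = 2*F*(-124 + F) (q(F) = (-124 + F)*(2*F) = 2*F*(-124 + F))
K = 2904 (K = 132*22 = 2904)
K + q(H) = 2904 + 2*(-68)*(-124 - 68) = 2904 + 2*(-68)*(-192) = 2904 + 26112 = 29016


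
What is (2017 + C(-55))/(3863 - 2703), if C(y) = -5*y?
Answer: 573/290 ≈ 1.9759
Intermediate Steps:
(2017 + C(-55))/(3863 - 2703) = (2017 - 5*(-55))/(3863 - 2703) = (2017 + 275)/1160 = 2292*(1/1160) = 573/290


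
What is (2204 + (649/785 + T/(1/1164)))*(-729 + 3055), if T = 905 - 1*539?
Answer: 781907297054/785 ≈ 9.9606e+8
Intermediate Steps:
T = 366 (T = 905 - 539 = 366)
(2204 + (649/785 + T/(1/1164)))*(-729 + 3055) = (2204 + (649/785 + 366/(1/1164)))*(-729 + 3055) = (2204 + (649*(1/785) + 366/(1/1164)))*2326 = (2204 + (649/785 + 366*1164))*2326 = (2204 + (649/785 + 426024))*2326 = (2204 + 334429489/785)*2326 = (336159629/785)*2326 = 781907297054/785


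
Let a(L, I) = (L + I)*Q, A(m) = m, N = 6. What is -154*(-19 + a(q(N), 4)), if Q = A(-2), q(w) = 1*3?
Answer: 5082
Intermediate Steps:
q(w) = 3
Q = -2
a(L, I) = -2*I - 2*L (a(L, I) = (L + I)*(-2) = (I + L)*(-2) = -2*I - 2*L)
-154*(-19 + a(q(N), 4)) = -154*(-19 + (-2*4 - 2*3)) = -154*(-19 + (-8 - 6)) = -154*(-19 - 14) = -154*(-33) = 5082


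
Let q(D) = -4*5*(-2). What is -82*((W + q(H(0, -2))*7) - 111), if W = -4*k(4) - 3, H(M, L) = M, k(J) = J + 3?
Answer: -11316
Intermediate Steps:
k(J) = 3 + J
q(D) = 40 (q(D) = -20*(-2) = 40)
W = -31 (W = -4*(3 + 4) - 3 = -4*7 - 3 = -28 - 3 = -31)
-82*((W + q(H(0, -2))*7) - 111) = -82*((-31 + 40*7) - 111) = -82*((-31 + 280) - 111) = -82*(249 - 111) = -82*138 = -11316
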